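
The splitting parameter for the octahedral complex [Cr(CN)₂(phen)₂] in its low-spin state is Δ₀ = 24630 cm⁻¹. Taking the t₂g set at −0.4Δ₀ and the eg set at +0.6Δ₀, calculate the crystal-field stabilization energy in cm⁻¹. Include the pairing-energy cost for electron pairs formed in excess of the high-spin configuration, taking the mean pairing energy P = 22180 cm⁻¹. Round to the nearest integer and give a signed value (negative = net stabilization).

-17228

Ligand charges: 2×(-1) from CN⁻ and 2×(+0) from phen sum to -2; with overall charge +0, Cr is +2.
Cr is in group 6, so Cr²⁺ is d⁴ (6 − 2 = 4).
The d⁴ electrons fill as t₂g⁴ eg⁰.
CFSE(orbital) = 4×(-0.4Δ₀) + 0×(0.6Δ₀) = -1.6Δ₀; with Δ₀ = 24630 cm⁻¹ that is -39408 cm⁻¹.
Relative to high-spin t₂g³ eg¹ (0 paired), the low-spin configuration has 1 additional pair, contributing +1 × 22180 = +22180 cm⁻¹.
Overall CFSE = -39408 + 22180 = -17228 cm⁻¹.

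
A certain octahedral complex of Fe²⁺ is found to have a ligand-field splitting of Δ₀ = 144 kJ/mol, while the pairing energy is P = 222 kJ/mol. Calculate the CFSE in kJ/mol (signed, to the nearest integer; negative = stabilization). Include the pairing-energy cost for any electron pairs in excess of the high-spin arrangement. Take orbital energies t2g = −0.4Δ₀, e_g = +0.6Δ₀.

Fe²⁺: group 8, so d-count = 8 − 2 = 6.
Δ₀ < P, so pairing is avoided: the ground state is high-spin.
Configuration: t2g^4 e_g^2.
Orbital CFSE = -0.4Δ₀ = -0.4 × 144 = -58 kJ/mol.
High-spin has no excess pairs, so no pairing correction applies.

-58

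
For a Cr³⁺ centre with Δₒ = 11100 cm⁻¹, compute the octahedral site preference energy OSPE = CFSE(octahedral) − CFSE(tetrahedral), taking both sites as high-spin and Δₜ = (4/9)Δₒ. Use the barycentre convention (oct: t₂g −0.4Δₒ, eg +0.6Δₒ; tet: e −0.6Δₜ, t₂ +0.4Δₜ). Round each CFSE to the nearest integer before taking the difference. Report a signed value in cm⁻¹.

-9373

Cr sits in group 6; removing 3 electrons leaves Cr³⁺ with 6 − 3 = 3 d electrons.
Octahedral high-spin t2g^3 e_g^0: CFSE = -1.2 × 11100 = -13320 cm⁻¹.
Tetrahedral e^2 t2^1 gives -0.8Δₜ = -0.8 × (4/9) × 11100 = -3947 cm⁻¹.
Subtracting, OSPE = -13320 − (-3947) = -9373 cm⁻¹.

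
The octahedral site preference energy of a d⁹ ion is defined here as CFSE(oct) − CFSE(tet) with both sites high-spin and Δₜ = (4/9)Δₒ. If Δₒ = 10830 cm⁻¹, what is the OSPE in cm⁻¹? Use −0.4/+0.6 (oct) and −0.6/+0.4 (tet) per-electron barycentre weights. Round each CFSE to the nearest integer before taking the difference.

-4573

Octahedral (high-spin): t2g^6 e_g^3, CFSE = 6(−0.4) + 3(+0.6) = -0.6Δₒ = -0.6 × 10830 = -6498 cm⁻¹.
Tetrahedral: e^4 t2^5, CFSE = 4(−0.6) + 5(+0.4) = -0.4Δₜ = -0.4 × (4/9) × 10830 = -1925 cm⁻¹.
Subtracting, OSPE = -6498 − (-1925) = -4573 cm⁻¹.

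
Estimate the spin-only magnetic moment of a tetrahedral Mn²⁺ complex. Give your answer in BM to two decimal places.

5.92 BM

Mn sits in group 7; removing 2 electrons leaves Mn²⁺ with 7 − 2 = 5 d electrons.
With tetrahedral geometry the complex is necessarily high-spin.
Configuration: e^2 t2^3 → 5 unpaired electrons.
μ(spin-only) = √[5(5+2)] = √35 ≈ 5.92 BM.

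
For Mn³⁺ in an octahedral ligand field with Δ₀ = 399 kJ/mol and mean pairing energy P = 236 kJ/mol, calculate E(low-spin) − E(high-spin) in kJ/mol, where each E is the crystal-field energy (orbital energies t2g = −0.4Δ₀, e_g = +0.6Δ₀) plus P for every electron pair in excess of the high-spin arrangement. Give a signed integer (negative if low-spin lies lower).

-163

Mn sits in group 7; removing 3 electrons leaves Mn³⁺ with 7 − 3 = 4 d electrons.
In the high-spin limit (t2g^3 e_g^1) the orbital term is -0.6Δ₀ = -239 kJ/mol, with no excess pairing.
Low-spin t2g^4 e_g^0 gives -1.6Δ₀ = -638 kJ/mol, but forming 1 extra pair costs 1P = 236 kJ/mol, so E(LS) = -638 + 236 = -402 kJ/mol.
The difference is -402 − (-239) = -163 kJ/mol, so low-spin lies lower.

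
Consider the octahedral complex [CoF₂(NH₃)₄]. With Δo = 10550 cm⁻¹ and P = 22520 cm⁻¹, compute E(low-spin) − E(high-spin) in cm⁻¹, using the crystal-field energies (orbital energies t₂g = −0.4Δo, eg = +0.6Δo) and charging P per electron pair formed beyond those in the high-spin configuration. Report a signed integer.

Ligand charges: 2×(-1) from F⁻ and 4×(+0) from NH₃ sum to -2; with overall charge +0, Co is +2.
Co is in group 9, so Co²⁺ is d⁷ (9 − 2 = 7).
High-spin d⁷ fills as t₂g⁵ eg² with CFSE 5(−0.4) + 2(+0.6) = -0.8Δo = -8440 cm⁻¹.
Low-spin: t₂g⁶ eg¹, orbital CFSE = -1.8Δo = -18990 cm⁻¹; plus 1 excess pair × P = +22520 cm⁻¹; total 3530 cm⁻¹.
E(LS) − E(HS) = 3530 − (-8440) = 11970 cm⁻¹.

11970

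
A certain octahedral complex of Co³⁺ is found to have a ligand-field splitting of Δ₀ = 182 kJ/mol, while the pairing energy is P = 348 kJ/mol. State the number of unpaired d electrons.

Co is in group 9, so Co³⁺ is d⁶ (9 − 3 = 6).
Δ₀ < P, so pairing is avoided: the ground state is high-spin.
Filling d⁶ accordingly: t₂g⁴ eg².
Unpaired electrons: 4.

4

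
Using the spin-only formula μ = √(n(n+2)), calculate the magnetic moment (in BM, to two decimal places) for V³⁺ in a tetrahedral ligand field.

2.83 BM

V³⁺: group 5, so d-count = 5 − 3 = 2.
Tetrahedral splitting is small, so the complex is high-spin.
Configuration: e^2 t2^0 → 2 unpaired electrons.
μ(spin-only) = √[2(2+2)] = √8 ≈ 2.83 BM.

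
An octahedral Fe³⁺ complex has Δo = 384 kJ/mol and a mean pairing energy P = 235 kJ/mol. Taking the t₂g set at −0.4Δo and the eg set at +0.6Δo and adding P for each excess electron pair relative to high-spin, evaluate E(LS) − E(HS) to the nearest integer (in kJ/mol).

Fe sits in group 8; removing 3 electrons leaves Fe³⁺ with 8 − 3 = 5 d electrons.
In the high-spin limit (t₂g³ eg²) the orbital term is 0.0Δo = 0 kJ/mol, with no excess pairing.
Low-spin t₂g⁵ eg⁰ gives -2.0Δo = -768 kJ/mol, but forming 2 extra pairs costs 2P = 470 kJ/mol, so E(LS) = -768 + 470 = -298 kJ/mol.
The difference is -298 − (0) = -298 kJ/mol, so low-spin lies lower.

-298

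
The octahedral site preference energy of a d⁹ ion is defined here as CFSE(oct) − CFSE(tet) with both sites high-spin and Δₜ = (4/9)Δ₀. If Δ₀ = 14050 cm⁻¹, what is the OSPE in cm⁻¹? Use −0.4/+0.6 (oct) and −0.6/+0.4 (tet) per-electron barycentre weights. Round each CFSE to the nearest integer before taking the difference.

Octahedral (high-spin): t₂g⁶ eg³, CFSE = 6(−0.4) + 3(+0.6) = -0.6Δ₀ = -0.6 × 14050 = -8430 cm⁻¹.
In a tetrahedral site the filling is e⁴ t₂⁵: CFSE(tet) = -0.4Δₜ = -0.4 × (4/9)(14050) = -2498 cm⁻¹.
OSPE = CFSE(oct) − CFSE(tet) = -8430 − (-2498) = -5932 cm⁻¹.

-5932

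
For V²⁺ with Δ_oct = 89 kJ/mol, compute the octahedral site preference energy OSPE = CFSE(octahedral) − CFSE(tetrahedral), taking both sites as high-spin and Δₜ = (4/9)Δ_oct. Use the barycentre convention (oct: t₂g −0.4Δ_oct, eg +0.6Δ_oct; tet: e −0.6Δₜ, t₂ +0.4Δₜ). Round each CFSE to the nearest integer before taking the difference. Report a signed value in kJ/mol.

V is in group 5, so V²⁺ is d³ (5 − 2 = 3).
In an octahedral site d³ (HS) is t₂g³ eg⁰, giving CFSE(oct) = -1.2Δ_oct = -107 kJ/mol.
Tetrahedral: e² t₂¹, CFSE = 2(−0.6) + 1(+0.4) = -0.8Δₜ = -0.8 × (4/9) × 89 = -32 kJ/mol.
OSPE = -107 − (-32) = -75 kJ/mol.

-75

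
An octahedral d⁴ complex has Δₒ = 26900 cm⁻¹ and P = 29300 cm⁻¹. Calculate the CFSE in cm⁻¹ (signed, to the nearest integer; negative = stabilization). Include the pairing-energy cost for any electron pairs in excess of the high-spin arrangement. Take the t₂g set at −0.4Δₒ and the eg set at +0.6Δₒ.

Since Δₒ = 26900 cm⁻¹ < P = 29300 cm⁻¹, the complex adopts the high-spin configuration.
That gives t₂g³ eg¹.
Orbital CFSE = -0.6Δₒ = -0.6 × 26900 = -16140 cm⁻¹.
High-spin has no excess pairs, so no pairing correction applies.

-16140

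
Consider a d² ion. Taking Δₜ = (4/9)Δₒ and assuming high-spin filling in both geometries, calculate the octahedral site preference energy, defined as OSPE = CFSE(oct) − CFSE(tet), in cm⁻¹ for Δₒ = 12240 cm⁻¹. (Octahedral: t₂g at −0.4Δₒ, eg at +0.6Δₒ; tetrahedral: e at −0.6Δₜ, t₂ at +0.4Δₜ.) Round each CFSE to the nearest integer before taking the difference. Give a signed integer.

In an octahedral site d² (HS) is t2g^2 e_g^0, giving CFSE(oct) = -0.8Δₒ = -9792 cm⁻¹.
In a tetrahedral site the filling is e^2 t2^0: CFSE(tet) = -1.2Δₜ = -1.2 × (4/9)(12240) = -6528 cm⁻¹.
Subtracting, OSPE = -9792 − (-6528) = -3264 cm⁻¹.

-3264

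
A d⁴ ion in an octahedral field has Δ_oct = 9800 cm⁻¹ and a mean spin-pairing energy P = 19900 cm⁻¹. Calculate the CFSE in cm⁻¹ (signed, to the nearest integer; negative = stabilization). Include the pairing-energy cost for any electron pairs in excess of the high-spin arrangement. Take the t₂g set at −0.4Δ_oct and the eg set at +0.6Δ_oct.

-5880

Δ_oct < P, so pairing is avoided: the ground state is high-spin.
That gives t₂g³ eg¹.
Orbital CFSE = -0.6Δ_oct = -0.6 × 9800 = -5880 cm⁻¹.
High-spin has no excess pairs, so no pairing correction applies.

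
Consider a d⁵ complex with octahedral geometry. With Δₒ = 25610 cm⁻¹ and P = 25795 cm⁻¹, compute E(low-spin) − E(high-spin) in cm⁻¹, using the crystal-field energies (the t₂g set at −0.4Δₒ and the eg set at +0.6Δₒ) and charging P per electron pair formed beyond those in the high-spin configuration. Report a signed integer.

370

High-spin: t₂g³ eg², CFSE = 0.0Δₒ = 0 cm⁻¹.
Low-spin t₂g⁵ eg⁰ gives -2.0Δₒ = -51220 cm⁻¹, but forming 2 extra pairs costs 2P = 51590 cm⁻¹, so E(LS) = -51220 + 51590 = 370 cm⁻¹.
The difference is 370 − (0) = 370 cm⁻¹, so high-spin lies lower.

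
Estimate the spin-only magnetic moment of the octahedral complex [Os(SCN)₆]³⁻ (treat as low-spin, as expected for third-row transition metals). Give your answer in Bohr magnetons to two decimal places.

Each SCN⁻ contributes -1; 6 × (-1) = -6. With overall charge -3, Os is in the +3 oxidation state.
Group 8 minus oxidation state +3 gives a d⁵ configuration for Os³⁺.
Configuration: t2g^5 e_g^0 → 1 unpaired electron.
μ(spin-only) = √[1(1+2)] = √3 ≈ 1.73 Bohr magnetons.

1.73 Bohr magnetons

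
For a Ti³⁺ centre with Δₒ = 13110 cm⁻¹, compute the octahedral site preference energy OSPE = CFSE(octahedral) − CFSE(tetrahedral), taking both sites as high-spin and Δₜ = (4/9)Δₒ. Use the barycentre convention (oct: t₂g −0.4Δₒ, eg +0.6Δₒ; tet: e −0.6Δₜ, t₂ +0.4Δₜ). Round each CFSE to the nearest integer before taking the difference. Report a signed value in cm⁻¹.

Ti sits in group 4; removing 3 electrons leaves Ti³⁺ with 4 − 3 = 1 d electrons.
In an octahedral site d¹ (HS) is t₂g¹ eg⁰, giving CFSE(oct) = -0.4Δₒ = -5244 cm⁻¹.
Tetrahedral: e¹ t₂⁰, CFSE = 1(−0.6) + 0(+0.4) = -0.6Δₜ = -0.6 × (4/9) × 13110 = -3496 cm⁻¹.
OSPE = -5244 − (-3496) = -1748 cm⁻¹.

-1748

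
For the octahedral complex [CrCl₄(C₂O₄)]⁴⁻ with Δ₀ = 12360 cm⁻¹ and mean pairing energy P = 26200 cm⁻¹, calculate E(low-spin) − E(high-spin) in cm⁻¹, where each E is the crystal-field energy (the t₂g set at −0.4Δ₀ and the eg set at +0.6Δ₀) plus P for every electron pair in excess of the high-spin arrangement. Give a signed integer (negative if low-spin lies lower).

13840

Ligand charges: 4×(-1) from Cl⁻ and 1×(-2) from C₂O₄²⁻ sum to -6; with overall charge -4, Cr is +2.
Cr sits in group 6; removing 2 electrons leaves Cr²⁺ with 6 − 2 = 4 d electrons.
In the high-spin limit (t₂g³ eg¹) the orbital term is -0.6Δ₀ = -7416 cm⁻¹, with no excess pairing.
For low-spin the configuration is t₂g⁴ eg⁰: orbital energy -1.6 × 12360 = -19776 cm⁻¹, and 1 additional pair relative to high-spin adds 26200 cm⁻¹, giving 6424 cm⁻¹.
Thus E(LS) − E(HS) = 13840 cm⁻¹.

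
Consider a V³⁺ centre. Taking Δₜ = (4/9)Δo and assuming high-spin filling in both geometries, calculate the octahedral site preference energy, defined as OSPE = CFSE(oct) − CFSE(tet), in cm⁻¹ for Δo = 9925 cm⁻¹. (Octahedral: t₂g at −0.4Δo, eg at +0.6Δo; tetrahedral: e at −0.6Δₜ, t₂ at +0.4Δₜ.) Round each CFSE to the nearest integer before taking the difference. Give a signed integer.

Group 5 minus oxidation state +3 gives a d² configuration for V³⁺.
Octahedral (high-spin): t₂g² eg⁰, CFSE = 2(−0.4) + 0(+0.6) = -0.8Δo = -0.8 × 9925 = -7940 cm⁻¹.
In a tetrahedral site the filling is e² t₂⁰: CFSE(tet) = -1.2Δₜ = -1.2 × (4/9)(9925) = -5293 cm⁻¹.
OSPE = -7940 − (-5293) = -2647 cm⁻¹.

-2647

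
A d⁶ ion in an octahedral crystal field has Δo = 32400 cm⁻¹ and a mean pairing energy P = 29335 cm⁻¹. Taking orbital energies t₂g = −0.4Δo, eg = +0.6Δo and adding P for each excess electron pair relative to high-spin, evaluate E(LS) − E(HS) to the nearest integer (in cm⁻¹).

-6130

High-spin: t₂g⁴ eg², CFSE = -0.4Δo = -12960 cm⁻¹.
Low-spin: t₂g⁶ eg⁰, orbital CFSE = -2.4Δo = -77760 cm⁻¹; plus 2 excess pairs × P = +58670 cm⁻¹; total -19090 cm⁻¹.
Thus E(LS) − E(HS) = -6130 cm⁻¹.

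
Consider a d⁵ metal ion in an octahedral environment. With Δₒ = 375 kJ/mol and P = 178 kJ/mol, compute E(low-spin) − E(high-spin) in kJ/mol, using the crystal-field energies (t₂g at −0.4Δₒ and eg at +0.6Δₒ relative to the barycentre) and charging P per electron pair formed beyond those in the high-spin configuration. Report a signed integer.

In the high-spin limit (t₂g³ eg²) the orbital term is 0.0Δₒ = 0 kJ/mol, with no excess pairing.
Low-spin: t₂g⁵ eg⁰, orbital CFSE = -2.0Δₒ = -750 kJ/mol; plus 2 excess pairs × P = +356 kJ/mol; total -394 kJ/mol.
E(LS) − E(HS) = -394 − (0) = -394 kJ/mol.

-394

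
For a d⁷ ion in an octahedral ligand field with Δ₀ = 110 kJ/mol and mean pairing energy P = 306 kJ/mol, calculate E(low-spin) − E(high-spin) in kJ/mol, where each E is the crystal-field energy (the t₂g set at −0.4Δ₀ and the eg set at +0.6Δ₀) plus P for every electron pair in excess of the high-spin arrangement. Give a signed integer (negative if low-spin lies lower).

In the high-spin limit (t₂g⁵ eg²) the orbital term is -0.8Δ₀ = -88 kJ/mol, with no excess pairing.
Low-spin t₂g⁶ eg¹ gives -1.8Δ₀ = -198 kJ/mol, but forming 1 extra pair costs 1P = 306 kJ/mol, so E(LS) = -198 + 306 = 108 kJ/mol.
Thus E(LS) − E(HS) = 196 kJ/mol.

196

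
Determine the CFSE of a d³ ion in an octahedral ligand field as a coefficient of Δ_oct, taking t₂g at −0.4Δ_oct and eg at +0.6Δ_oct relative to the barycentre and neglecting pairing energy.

Configuration: t₂g³ eg⁰.
CFSE = 3(-0.4Δ_oct) + 0(0.6Δ_oct) = -1.2Δ_oct + 0.0Δ_oct = -1.2Δ_oct.

-1.2 Δ_oct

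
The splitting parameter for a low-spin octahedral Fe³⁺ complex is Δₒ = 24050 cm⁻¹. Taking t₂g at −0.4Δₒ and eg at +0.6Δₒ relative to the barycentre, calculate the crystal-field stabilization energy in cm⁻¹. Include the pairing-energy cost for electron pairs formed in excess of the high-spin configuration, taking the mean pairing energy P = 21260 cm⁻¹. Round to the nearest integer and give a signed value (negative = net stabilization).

Group 8 minus oxidation state +3 gives a d⁵ configuration for Fe³⁺.
Electron filling gives t₂g⁵ eg⁰.
Orbital CFSE = 5(-0.4) + 0(0.6) = -2.0Δₒ = -2.0 × 24050 = -48100 cm⁻¹.
Relative to high-spin t₂g³ eg² (0 paired), the low-spin configuration has 2 additional pairs, contributing +2 × 21260 = +42520 cm⁻¹.
Net CFSE = -48100 + 42520 = -5580 cm⁻¹.

-5580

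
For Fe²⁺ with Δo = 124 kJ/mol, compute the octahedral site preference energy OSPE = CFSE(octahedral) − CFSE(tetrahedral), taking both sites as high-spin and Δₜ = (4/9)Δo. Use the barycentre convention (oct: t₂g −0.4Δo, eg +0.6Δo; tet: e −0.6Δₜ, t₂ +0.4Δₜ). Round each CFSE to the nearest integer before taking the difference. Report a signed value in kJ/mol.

Fe sits in group 8; removing 2 electrons leaves Fe²⁺ with 8 − 2 = 6 d electrons.
In an octahedral site d⁶ (HS) is t₂g⁴ eg², giving CFSE(oct) = -0.4Δo = -50 kJ/mol.
Tetrahedral e³ t₂³ gives -0.6Δₜ = -0.6 × (4/9) × 124 = -33 kJ/mol.
OSPE = CFSE(oct) − CFSE(tet) = -50 − (-33) = -17 kJ/mol.

-17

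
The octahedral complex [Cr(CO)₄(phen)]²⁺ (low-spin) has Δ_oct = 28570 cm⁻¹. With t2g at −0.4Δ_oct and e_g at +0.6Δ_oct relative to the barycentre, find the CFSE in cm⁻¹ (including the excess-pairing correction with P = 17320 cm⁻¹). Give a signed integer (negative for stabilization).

-28392

Ligand charges: 4×(+0) from CO and 1×(+0) from phen sum to +0; with overall charge +2, Cr is +2.
Cr sits in group 6; removing 2 electrons leaves Cr²⁺ with 6 − 2 = 4 d electrons.
Electron filling gives t2g^4 e_g^0.
Orbital CFSE = 4(-0.4) + 0(0.6) = -1.6Δ_oct = -1.6 × 28570 = -45712 cm⁻¹.
Pairing penalty: 1 pair vs 0 in the high-spin reference → 1 extra × P = 17320 cm⁻¹.
Combining: -45712 + 17320 = -28392 cm⁻¹.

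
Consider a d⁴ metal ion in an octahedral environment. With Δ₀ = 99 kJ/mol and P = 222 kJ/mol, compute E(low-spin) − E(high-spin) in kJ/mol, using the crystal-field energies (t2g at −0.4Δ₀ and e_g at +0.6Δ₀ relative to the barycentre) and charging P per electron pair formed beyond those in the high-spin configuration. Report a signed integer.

In the high-spin limit (t2g^3 e_g^1) the orbital term is -0.6Δ₀ = -59 kJ/mol, with no excess pairing.
Low-spin t2g^4 e_g^0 gives -1.6Δ₀ = -158 kJ/mol, but forming 1 extra pair costs 1P = 222 kJ/mol, so E(LS) = -158 + 222 = 64 kJ/mol.
The difference is 64 − (-59) = 123 kJ/mol, so high-spin lies lower.

123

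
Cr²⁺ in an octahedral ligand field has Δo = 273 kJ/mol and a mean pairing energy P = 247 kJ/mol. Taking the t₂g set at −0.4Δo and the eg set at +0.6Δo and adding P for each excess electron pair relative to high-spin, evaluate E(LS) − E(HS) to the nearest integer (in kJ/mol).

-26

Cr is in group 6, so Cr²⁺ is d⁴ (6 − 2 = 4).
In the high-spin limit (t₂g³ eg¹) the orbital term is -0.6Δo = -164 kJ/mol, with no excess pairing.
Low-spin t₂g⁴ eg⁰ gives -1.6Δo = -437 kJ/mol, but forming 1 extra pair costs 1P = 247 kJ/mol, so E(LS) = -437 + 247 = -190 kJ/mol.
Thus E(LS) − E(HS) = -26 kJ/mol.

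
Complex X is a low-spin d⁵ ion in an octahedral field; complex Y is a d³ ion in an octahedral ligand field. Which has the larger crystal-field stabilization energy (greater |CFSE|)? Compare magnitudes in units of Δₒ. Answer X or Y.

X: t2g^5 e_g^0, CFSE = -2.0Δₒ.
Y: t₂g³ eg⁰, CFSE = -1.2Δₒ.
So X has the larger |CFSE|.

X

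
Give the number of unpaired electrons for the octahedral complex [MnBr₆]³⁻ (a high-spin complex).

4

Each Br⁻ contributes -1; 6 × (-1) = -6. With overall charge -3, Mn is in the +3 oxidation state.
Mn sits in group 7; removing 3 electrons leaves Mn³⁺ with 7 − 3 = 4 d electrons.
Configuration: t₂g³ eg¹, giving 4 unpaired electrons.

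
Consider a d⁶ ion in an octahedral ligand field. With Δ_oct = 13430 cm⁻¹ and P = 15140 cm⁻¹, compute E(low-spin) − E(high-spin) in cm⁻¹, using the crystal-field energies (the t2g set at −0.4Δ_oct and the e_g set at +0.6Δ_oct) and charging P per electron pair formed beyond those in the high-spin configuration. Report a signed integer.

In the high-spin limit (t2g^4 e_g^2) the orbital term is -0.4Δ_oct = -5372 cm⁻¹, with no excess pairing.
For low-spin the configuration is t2g^6 e_g^0: orbital energy -2.4 × 13430 = -32232 cm⁻¹, and 2 additional pairs relative to high-spin add 30280 cm⁻¹, giving -1952 cm⁻¹.
The difference is -1952 − (-5372) = 3420 cm⁻¹, so high-spin lies lower.

3420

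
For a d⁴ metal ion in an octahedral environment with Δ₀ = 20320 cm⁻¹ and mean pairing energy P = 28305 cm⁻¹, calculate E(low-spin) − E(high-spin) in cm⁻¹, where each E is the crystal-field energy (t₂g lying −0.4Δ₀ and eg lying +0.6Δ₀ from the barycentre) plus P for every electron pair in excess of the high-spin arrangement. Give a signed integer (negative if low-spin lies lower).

High-spin: t₂g³ eg¹, CFSE = -0.6Δ₀ = -12192 cm⁻¹.
Low-spin t₂g⁴ eg⁰ gives -1.6Δ₀ = -32512 cm⁻¹, but forming 1 extra pair costs 1P = 28305 cm⁻¹, so E(LS) = -32512 + 28305 = -4207 cm⁻¹.
E(LS) − E(HS) = -4207 − (-12192) = 7985 cm⁻¹.

7985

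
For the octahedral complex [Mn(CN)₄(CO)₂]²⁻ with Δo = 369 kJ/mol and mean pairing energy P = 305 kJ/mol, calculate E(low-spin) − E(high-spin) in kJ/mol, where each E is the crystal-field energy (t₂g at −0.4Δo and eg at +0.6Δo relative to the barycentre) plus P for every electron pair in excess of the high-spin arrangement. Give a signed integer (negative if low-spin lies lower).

Ligand charges: 4×(-1) from CN⁻ and 2×(+0) from CO sum to -4; with overall charge -2, Mn is +2.
Mn is in group 7, so Mn²⁺ is d⁵ (7 − 2 = 5).
In the high-spin limit (t₂g³ eg²) the orbital term is 0.0Δo = 0 kJ/mol, with no excess pairing.
Low-spin: t₂g⁵ eg⁰, orbital CFSE = -2.0Δo = -738 kJ/mol; plus 2 excess pairs × P = +610 kJ/mol; total -128 kJ/mol.
The difference is -128 − (0) = -128 kJ/mol, so low-spin lies lower.

-128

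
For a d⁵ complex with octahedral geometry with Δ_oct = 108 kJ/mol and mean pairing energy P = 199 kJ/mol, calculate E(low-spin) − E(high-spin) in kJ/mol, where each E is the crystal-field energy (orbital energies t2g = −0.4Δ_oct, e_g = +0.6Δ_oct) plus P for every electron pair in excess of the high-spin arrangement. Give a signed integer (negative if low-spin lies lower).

In the high-spin limit (t2g^3 e_g^2) the orbital term is 0.0Δ_oct = 0 kJ/mol, with no excess pairing.
Low-spin t2g^5 e_g^0 gives -2.0Δ_oct = -216 kJ/mol, but forming 2 extra pairs costs 2P = 398 kJ/mol, so E(LS) = -216 + 398 = 182 kJ/mol.
E(LS) − E(HS) = 182 − (0) = 182 kJ/mol.

182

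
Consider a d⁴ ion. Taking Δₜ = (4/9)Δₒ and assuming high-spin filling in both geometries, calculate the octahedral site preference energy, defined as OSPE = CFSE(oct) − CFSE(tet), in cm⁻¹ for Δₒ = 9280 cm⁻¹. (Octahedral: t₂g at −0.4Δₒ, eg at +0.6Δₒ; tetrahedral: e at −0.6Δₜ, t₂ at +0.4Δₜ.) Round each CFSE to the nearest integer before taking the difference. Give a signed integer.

-3918

Octahedral high-spin t₂g³ eg¹: CFSE = -0.6 × 9280 = -5568 cm⁻¹.
Tetrahedral: e² t₂², CFSE = 2(−0.6) + 2(+0.4) = -0.4Δₜ = -0.4 × (4/9) × 9280 = -1650 cm⁻¹.
OSPE = CFSE(oct) − CFSE(tet) = -5568 − (-1650) = -3918 cm⁻¹.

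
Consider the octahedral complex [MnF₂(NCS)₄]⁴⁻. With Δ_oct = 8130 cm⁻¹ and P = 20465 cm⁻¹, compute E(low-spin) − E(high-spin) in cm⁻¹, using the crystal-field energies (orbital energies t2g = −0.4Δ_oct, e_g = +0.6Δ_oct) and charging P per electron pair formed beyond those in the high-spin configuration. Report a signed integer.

24670

Ligand charges: 2×(-1) from F⁻ and 4×(-1) from NCS⁻ sum to -6; with overall charge -4, Mn is +2.
Mn sits in group 7; removing 2 electrons leaves Mn²⁺ with 7 − 2 = 5 d electrons.
High-spin d⁵ fills as t2g^3 e_g^2 with CFSE 3(−0.4) + 2(+0.6) = 0.0Δ_oct = 0 cm⁻¹.
For low-spin the configuration is t2g^5 e_g^0: orbital energy -2.0 × 8130 = -16260 cm⁻¹, and 2 additional pairs relative to high-spin add 40930 cm⁻¹, giving 24670 cm⁻¹.
Thus E(LS) − E(HS) = 24670 cm⁻¹.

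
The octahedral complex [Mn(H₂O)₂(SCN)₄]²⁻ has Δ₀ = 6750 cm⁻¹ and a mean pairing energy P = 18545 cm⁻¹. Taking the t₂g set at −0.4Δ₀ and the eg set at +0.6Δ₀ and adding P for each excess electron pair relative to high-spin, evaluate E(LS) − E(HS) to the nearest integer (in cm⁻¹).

Ligand charges: 2×(+0) from H₂O and 4×(-1) from SCN⁻ sum to -4; with overall charge -2, Mn is +2.
Mn²⁺: group 7, so d-count = 7 − 2 = 5.
High-spin: t₂g³ eg², CFSE = 0.0Δ₀ = 0 cm⁻¹.
For low-spin the configuration is t₂g⁵ eg⁰: orbital energy -2.0 × 6750 = -13500 cm⁻¹, and 2 additional pairs relative to high-spin add 37090 cm⁻¹, giving 23590 cm⁻¹.
The difference is 23590 − (0) = 23590 cm⁻¹, so high-spin lies lower.

23590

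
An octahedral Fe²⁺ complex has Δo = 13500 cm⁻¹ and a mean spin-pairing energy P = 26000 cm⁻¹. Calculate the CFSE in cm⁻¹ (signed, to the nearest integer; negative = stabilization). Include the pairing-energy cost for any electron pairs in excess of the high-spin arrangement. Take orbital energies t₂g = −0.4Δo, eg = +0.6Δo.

-5400

Group 8 minus oxidation state +2 gives a d⁶ configuration for Fe²⁺.
Since Δo = 13500 cm⁻¹ < P = 26000 cm⁻¹, the complex adopts the high-spin configuration.
Configuration: t₂g⁴ eg².
Orbital CFSE = -0.4Δo = -0.4 × 13500 = -5400 cm⁻¹.
High-spin has no excess pairs, so no pairing correction applies.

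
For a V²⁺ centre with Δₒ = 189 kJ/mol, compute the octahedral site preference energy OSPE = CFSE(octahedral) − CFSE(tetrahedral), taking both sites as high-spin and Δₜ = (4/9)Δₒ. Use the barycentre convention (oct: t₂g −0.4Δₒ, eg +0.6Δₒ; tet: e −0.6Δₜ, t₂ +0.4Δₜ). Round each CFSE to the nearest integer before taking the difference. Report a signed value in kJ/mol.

V is in group 5, so V²⁺ is d³ (5 − 2 = 3).
In an octahedral site d³ (HS) is t2g^3 e_g^0, giving CFSE(oct) = -1.2Δₒ = -227 kJ/mol.
Tetrahedral: e^2 t2^1, CFSE = 2(−0.6) + 1(+0.4) = -0.8Δₜ = -0.8 × (4/9) × 189 = -67 kJ/mol.
OSPE = CFSE(oct) − CFSE(tet) = -227 − (-67) = -160 kJ/mol.

-160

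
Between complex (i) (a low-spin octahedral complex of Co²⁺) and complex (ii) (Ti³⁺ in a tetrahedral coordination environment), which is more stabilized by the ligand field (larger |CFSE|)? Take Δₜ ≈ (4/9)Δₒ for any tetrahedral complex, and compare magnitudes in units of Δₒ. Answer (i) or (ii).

(i): Co sits in group 9; removing 2 electrons leaves Co²⁺ with 9 − 2 = 7 d electrons; t₂g⁶ eg¹, CFSE = -1.8Δₒ.
(ii): Ti is in group 4, so Ti³⁺ is d¹ (4 − 3 = 1); With tetrahedral geometry the complex is necessarily high-spin; e¹ t₂⁰, CFSE = -0.6Δₜ ≈ -0.27Δₒ.
So (i) has the larger |CFSE|.

(i)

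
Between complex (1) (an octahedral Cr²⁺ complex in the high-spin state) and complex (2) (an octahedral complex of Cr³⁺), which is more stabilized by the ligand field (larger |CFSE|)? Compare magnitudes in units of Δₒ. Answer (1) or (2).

(1): Cr sits in group 6; removing 2 electrons leaves Cr²⁺ with 6 − 2 = 4 d electrons; t₂g³ eg¹, CFSE = -0.6Δₒ.
(2): Cr sits in group 6; removing 3 electrons leaves Cr³⁺ with 6 − 3 = 3 d electrons; t₂g³ eg⁰, CFSE = -1.2Δₒ.
So (2) has the larger |CFSE|.

(2)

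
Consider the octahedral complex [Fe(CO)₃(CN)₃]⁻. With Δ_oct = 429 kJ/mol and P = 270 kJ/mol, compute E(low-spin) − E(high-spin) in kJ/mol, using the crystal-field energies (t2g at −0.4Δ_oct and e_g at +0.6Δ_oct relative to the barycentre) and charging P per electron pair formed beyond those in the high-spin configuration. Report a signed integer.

-318

Ligand charges: 3×(+0) from CO and 3×(-1) from CN⁻ sum to -3; with overall charge -1, Fe is +2.
Fe is in group 8, so Fe²⁺ is d⁶ (8 − 2 = 6).
In the high-spin limit (t2g^4 e_g^2) the orbital term is -0.4Δ_oct = -172 kJ/mol, with no excess pairing.
Low-spin: t2g^6 e_g^0, orbital CFSE = -2.4Δ_oct = -1030 kJ/mol; plus 2 excess pairs × P = +540 kJ/mol; total -490 kJ/mol.
E(LS) − E(HS) = -490 − (-172) = -318 kJ/mol.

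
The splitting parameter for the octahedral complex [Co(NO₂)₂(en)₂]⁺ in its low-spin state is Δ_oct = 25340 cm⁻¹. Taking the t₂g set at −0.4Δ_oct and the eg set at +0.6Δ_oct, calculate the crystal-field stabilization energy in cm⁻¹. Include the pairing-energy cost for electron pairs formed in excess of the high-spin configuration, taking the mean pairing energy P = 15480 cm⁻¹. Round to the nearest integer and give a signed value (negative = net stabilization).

Ligand charges: 2×(-1) from NO₂⁻ and 2×(+0) from en sum to -2; with overall charge +1, Co is +3.
Co³⁺: group 9, so d-count = 9 − 3 = 6.
The d⁶ electrons fill as t₂g⁶ eg⁰.
Orbital CFSE = 6(-0.4) + 0(0.6) = -2.4Δ_oct = -2.4 × 25340 = -60816 cm⁻¹.
Pairing penalty: 3 pairs vs 1 in the high-spin reference → 2 extra × P = 30960 cm⁻¹.
Combining: -60816 + 30960 = -29856 cm⁻¹.

-29856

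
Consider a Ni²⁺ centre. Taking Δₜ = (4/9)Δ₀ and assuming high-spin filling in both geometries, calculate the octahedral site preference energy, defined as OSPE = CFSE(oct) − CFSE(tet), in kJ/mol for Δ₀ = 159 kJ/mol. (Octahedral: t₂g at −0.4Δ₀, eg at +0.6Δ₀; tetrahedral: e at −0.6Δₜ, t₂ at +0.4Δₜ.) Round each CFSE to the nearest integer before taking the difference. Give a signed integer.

-134

Ni is in group 10, so Ni²⁺ is d⁸ (10 − 2 = 8).
Octahedral (high-spin): t2g^6 e_g^2, CFSE = 6(−0.4) + 2(+0.6) = -1.2Δ₀ = -1.2 × 159 = -191 kJ/mol.
Tetrahedral e^4 t2^4 gives -0.8Δₜ = -0.8 × (4/9) × 159 = -57 kJ/mol.
OSPE = -191 − (-57) = -134 kJ/mol.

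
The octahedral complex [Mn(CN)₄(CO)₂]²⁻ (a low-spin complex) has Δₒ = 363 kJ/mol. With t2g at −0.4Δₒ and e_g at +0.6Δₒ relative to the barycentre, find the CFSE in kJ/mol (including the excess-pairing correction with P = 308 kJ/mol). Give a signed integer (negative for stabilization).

-110

Ligand charges: 4×(-1) from CN⁻ and 2×(+0) from CO sum to -4; with overall charge -2, Mn is +2.
Group 7 minus oxidation state +2 gives a d⁵ configuration for Mn²⁺.
Configuration: t2g^5 e_g^0.
Orbital CFSE = 5(-0.4) + 0(0.6) = -2.0Δₒ = -2.0 × 363 = -726 kJ/mol.
High-spin d⁵ would be t2g^3 e_g^2 with 0 pairs; low-spin has 2, so 2 excess pairs cost +2P = +616 kJ/mol.
Overall CFSE = -726 + 616 = -110 kJ/mol.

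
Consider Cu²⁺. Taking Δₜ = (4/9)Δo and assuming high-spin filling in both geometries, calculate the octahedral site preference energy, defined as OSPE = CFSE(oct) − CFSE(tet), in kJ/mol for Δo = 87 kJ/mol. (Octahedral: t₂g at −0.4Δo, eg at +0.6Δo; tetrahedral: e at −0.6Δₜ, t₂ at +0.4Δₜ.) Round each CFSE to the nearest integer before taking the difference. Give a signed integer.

Cu²⁺: group 11, so d-count = 11 − 2 = 9.
Octahedral high-spin t₂g⁶ eg³: CFSE = -0.6 × 87 = -52 kJ/mol.
In a tetrahedral site the filling is e⁴ t₂⁵: CFSE(tet) = -0.4Δₜ = -0.4 × (4/9)(87) = -15 kJ/mol.
OSPE = -52 − (-15) = -37 kJ/mol.

-37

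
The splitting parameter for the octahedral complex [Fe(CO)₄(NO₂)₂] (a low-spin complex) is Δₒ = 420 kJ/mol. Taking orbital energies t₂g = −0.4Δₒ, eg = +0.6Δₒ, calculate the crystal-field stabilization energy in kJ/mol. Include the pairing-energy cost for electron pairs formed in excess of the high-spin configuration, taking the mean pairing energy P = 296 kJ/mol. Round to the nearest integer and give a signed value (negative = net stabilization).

Ligand charges: 4×(+0) from CO and 2×(-1) from NO₂⁻ sum to -2; with overall charge +0, Fe is +2.
Fe sits in group 8; removing 2 electrons leaves Fe²⁺ with 8 − 2 = 6 d electrons.
Configuration: t₂g⁶ eg⁰.
Orbital CFSE = 6(-0.4) + 0(0.6) = -2.4Δₒ = -2.4 × 420 = -1008 kJ/mol.
Pairing penalty: 3 pairs vs 1 in the high-spin reference → 2 extra × P = 592 kJ/mol.
Net CFSE = -1008 + 592 = -416 kJ/mol.

-416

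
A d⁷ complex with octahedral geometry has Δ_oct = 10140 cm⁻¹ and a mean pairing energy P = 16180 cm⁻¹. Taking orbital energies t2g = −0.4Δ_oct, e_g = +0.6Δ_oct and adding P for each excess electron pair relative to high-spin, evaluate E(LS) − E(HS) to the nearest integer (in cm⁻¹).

High-spin: t2g^5 e_g^2, CFSE = -0.8Δ_oct = -8112 cm⁻¹.
Low-spin t2g^6 e_g^1 gives -1.8Δ_oct = -18252 cm⁻¹, but forming 1 extra pair costs 1P = 16180 cm⁻¹, so E(LS) = -18252 + 16180 = -2072 cm⁻¹.
Thus E(LS) − E(HS) = 6040 cm⁻¹.

6040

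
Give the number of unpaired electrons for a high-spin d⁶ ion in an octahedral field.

Configuration: t₂g⁴ eg², giving 4 unpaired electrons.

4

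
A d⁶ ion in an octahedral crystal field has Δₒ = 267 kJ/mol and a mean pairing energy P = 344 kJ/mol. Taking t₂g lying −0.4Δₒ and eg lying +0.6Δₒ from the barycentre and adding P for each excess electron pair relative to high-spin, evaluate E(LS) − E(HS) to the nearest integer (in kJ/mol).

In the high-spin limit (t₂g⁴ eg²) the orbital term is -0.4Δₒ = -107 kJ/mol, with no excess pairing.
Low-spin t₂g⁶ eg⁰ gives -2.4Δₒ = -641 kJ/mol, but forming 2 extra pairs costs 2P = 688 kJ/mol, so E(LS) = -641 + 688 = 47 kJ/mol.
The difference is 47 − (-107) = 154 kJ/mol, so high-spin lies lower.

154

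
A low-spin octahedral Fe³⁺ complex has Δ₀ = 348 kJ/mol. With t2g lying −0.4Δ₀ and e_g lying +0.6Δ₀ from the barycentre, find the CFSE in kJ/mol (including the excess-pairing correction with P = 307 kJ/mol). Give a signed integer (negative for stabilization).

-82

Fe is in group 8, so Fe³⁺ is d⁵ (8 − 3 = 5).
The d⁵ electrons fill as t2g^5 e_g^0.
The orbital stabilization is -2.0Δ₀ = -2.0 × 348 = -696 kJ/mol.
Relative to high-spin t2g^3 e_g^2 (0 paired), the low-spin configuration has 2 additional pairs, contributing +2 × 307 = +614 kJ/mol.
Net CFSE = -696 + 614 = -82 kJ/mol.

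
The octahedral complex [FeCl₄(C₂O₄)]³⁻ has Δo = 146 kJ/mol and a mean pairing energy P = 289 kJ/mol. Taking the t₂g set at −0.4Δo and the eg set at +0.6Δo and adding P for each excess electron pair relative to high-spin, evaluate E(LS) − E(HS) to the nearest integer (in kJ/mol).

Ligand charges: 4×(-1) from Cl⁻ and 1×(-2) from C₂O₄²⁻ sum to -6; with overall charge -3, Fe is +3.
Group 8 minus oxidation state +3 gives a d⁵ configuration for Fe³⁺.
High-spin d⁵ fills as t₂g³ eg² with CFSE 3(−0.4) + 2(+0.6) = 0.0Δo = 0 kJ/mol.
Low-spin: t₂g⁵ eg⁰, orbital CFSE = -2.0Δo = -292 kJ/mol; plus 2 excess pairs × P = +578 kJ/mol; total 286 kJ/mol.
Thus E(LS) − E(HS) = 286 kJ/mol.

286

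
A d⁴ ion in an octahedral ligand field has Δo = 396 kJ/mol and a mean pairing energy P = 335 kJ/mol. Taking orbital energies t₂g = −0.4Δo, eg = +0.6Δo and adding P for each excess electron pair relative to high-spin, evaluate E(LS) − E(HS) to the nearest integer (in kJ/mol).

-61

In the high-spin limit (t₂g³ eg¹) the orbital term is -0.6Δo = -238 kJ/mol, with no excess pairing.
For low-spin the configuration is t₂g⁴ eg⁰: orbital energy -1.6 × 396 = -634 kJ/mol, and 1 additional pair relative to high-spin adds 335 kJ/mol, giving -299 kJ/mol.
The difference is -299 − (-238) = -61 kJ/mol, so low-spin lies lower.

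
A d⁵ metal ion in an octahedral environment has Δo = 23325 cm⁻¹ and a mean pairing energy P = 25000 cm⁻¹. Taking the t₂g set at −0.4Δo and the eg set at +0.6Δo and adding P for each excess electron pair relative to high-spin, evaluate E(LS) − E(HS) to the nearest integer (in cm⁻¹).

3350

High-spin: t₂g³ eg², CFSE = 0.0Δo = 0 cm⁻¹.
Low-spin: t₂g⁵ eg⁰, orbital CFSE = -2.0Δo = -46650 cm⁻¹; plus 2 excess pairs × P = +50000 cm⁻¹; total 3350 cm⁻¹.
Thus E(LS) − E(HS) = 3350 cm⁻¹.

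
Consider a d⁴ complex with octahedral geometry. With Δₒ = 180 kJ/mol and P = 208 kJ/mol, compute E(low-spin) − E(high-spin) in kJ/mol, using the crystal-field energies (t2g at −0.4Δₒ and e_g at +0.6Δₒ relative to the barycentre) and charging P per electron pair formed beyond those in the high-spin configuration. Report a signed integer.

28

In the high-spin limit (t2g^3 e_g^1) the orbital term is -0.6Δₒ = -108 kJ/mol, with no excess pairing.
For low-spin the configuration is t2g^4 e_g^0: orbital energy -1.6 × 180 = -288 kJ/mol, and 1 additional pair relative to high-spin adds 208 kJ/mol, giving -80 kJ/mol.
The difference is -80 − (-108) = 28 kJ/mol, so high-spin lies lower.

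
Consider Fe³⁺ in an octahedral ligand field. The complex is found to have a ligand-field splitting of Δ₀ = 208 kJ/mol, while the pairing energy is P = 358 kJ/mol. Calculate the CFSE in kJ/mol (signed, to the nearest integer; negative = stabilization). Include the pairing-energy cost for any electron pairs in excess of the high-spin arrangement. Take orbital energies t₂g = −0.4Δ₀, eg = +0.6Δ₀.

Fe³⁺: group 8, so d-count = 8 − 3 = 5.
With Δ₀ < P the complex is high-spin.
Configuration: t₂g³ eg².
Orbital CFSE = 0.0Δ₀ = 0.0 × 208 = 0 kJ/mol.
High-spin has no excess pairs, so no pairing correction applies.

0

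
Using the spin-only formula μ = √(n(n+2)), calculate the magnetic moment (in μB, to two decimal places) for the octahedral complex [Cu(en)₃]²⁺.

en is neutral, so the +2 overall charge sits on Cu: oxidation state +2.
Cu²⁺: group 11, so d-count = 11 − 2 = 9.
Configuration: t2g^6 e_g^3 → 1 unpaired electron.
μ(spin-only) = √[1(1+2)] = √3 ≈ 1.73 μB.

1.73 μB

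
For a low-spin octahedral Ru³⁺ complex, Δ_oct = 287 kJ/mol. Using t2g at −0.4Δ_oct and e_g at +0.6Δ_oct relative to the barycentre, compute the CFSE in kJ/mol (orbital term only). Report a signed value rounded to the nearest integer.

Ru is in group 8, so Ru³⁺ is d⁵ (8 − 3 = 5).
Configuration: t2g^5 e_g^0.
CFSE(orbital) = 5×(-0.4Δ_oct) + 0×(0.6Δ_oct) = -2.0Δ_oct; with Δ_oct = 287 kJ/mol that is -574 kJ/mol.

-574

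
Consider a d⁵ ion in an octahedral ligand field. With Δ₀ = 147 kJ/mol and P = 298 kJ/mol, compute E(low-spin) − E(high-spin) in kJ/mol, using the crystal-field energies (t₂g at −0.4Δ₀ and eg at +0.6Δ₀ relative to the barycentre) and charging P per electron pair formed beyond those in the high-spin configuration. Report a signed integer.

302

High-spin d⁵ fills as t₂g³ eg² with CFSE 3(−0.4) + 2(+0.6) = 0.0Δ₀ = 0 kJ/mol.
For low-spin the configuration is t₂g⁵ eg⁰: orbital energy -2.0 × 147 = -294 kJ/mol, and 2 additional pairs relative to high-spin add 596 kJ/mol, giving 302 kJ/mol.
E(LS) − E(HS) = 302 − (0) = 302 kJ/mol.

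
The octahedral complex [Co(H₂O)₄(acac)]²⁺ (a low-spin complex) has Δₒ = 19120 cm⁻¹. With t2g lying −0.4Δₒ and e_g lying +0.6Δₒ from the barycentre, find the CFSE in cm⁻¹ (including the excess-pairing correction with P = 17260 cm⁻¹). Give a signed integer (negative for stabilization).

Ligand charges: 4×(+0) from H₂O and 1×(-1) from acac⁻ sum to -1; with overall charge +2, Co is +3.
Co³⁺: group 9, so d-count = 9 − 3 = 6.
Configuration: t2g^6 e_g^0.
The orbital stabilization is -2.4Δₒ = -2.4 × 19120 = -45888 cm⁻¹.
Relative to high-spin t2g^4 e_g^2 (1 paired), the low-spin configuration has 2 additional pairs, contributing +2 × 17260 = +34520 cm⁻¹.
Overall CFSE = -45888 + 34520 = -11368 cm⁻¹.

-11368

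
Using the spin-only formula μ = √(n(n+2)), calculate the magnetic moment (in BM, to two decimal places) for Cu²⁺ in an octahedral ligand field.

Cu²⁺: group 11, so d-count = 11 − 2 = 9.
Configuration: t₂g⁶ eg³ → 1 unpaired electron.
μ(spin-only) = √[1(1+2)] = √3 ≈ 1.73 BM.

1.73 BM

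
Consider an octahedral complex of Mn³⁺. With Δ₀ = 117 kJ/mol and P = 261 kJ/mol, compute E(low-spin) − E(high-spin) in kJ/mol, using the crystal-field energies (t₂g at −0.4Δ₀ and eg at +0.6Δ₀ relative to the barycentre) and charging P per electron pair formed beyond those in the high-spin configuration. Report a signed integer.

Mn sits in group 7; removing 3 electrons leaves Mn³⁺ with 7 − 3 = 4 d electrons.
High-spin: t₂g³ eg¹, CFSE = -0.6Δ₀ = -70 kJ/mol.
Low-spin t₂g⁴ eg⁰ gives -1.6Δ₀ = -187 kJ/mol, but forming 1 extra pair costs 1P = 261 kJ/mol, so E(LS) = -187 + 261 = 74 kJ/mol.
Thus E(LS) − E(HS) = 144 kJ/mol.

144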